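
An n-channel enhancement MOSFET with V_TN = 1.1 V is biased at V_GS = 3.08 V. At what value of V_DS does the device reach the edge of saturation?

V_DS,sat = 1.98 V

The boundary between triode and saturation is V_DS = V_GS − V_TN = V_ov.
V_ov = 3.08 − 1.1 = 1.98 V.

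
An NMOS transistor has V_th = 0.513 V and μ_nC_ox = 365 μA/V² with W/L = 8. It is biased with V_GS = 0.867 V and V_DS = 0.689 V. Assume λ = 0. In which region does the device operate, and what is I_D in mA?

Saturation; I_D = 0.183 mA

k_n = μ_nC_ox · (W/L) = 2.92 mA/V².
V_ov = V_GS − V_th = 0.867 − 0.513 = 0.354 V.
Since V_DS = 0.689 V ≥ V_ov = 0.354 V, the device is in saturation.
I_D = ½ k_n V_ov² = 0.5 × 2.92 × 0.354² = 0.183 mA.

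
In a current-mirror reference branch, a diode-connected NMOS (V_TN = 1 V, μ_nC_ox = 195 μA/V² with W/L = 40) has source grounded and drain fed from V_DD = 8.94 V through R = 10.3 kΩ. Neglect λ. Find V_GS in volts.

With gate tied to drain, V_GS = V_DS ≥ V_GS − V_TN, so the device is in saturation.
k_n = μ_nC_ox · (W/L) = 7.8 mA/V².
KCL at the drain: ½ k_n (V_GS − V_TN)² = (V_DD − V_GS)/R.
Let x = V_GS − 1. Then 40.2 x² + x − 7.94 = 0, giving x = 0.432 V (positive root), so V_GS = 1.43 V.
I_D = (V_DD − V_GS)/R = (8.94 − 1.43) / 10.3 = 0.729 mA.

V_GS = 1.43 V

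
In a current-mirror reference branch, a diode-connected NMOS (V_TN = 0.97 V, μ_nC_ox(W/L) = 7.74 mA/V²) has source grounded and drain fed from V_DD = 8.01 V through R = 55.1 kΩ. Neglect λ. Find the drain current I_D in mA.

With gate tied to drain, V_GS = V_DS ≥ V_GS − V_TN, so the device is in saturation.
KCL at the drain: ½ k_n (V_GS − V_TN)² = (V_DD − V_GS)/R.
Let x = V_GS − 0.97. Then 213 x² + x − 7.04 = 0, giving x = 0.179 V (positive root), so V_GS = 1.15 V.
I_D = (V_DD − V_GS)/R = (8.01 − 1.15) / 55.1 = 0.125 mA.

I_D = 0.125 mA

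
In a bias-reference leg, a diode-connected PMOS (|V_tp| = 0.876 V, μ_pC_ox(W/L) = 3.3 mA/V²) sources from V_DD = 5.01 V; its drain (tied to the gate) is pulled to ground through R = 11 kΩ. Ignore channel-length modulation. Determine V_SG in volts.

With gate tied to drain, V_SG = V_SD ≥ V_SG − |V_tp|, so the device is in saturation.
KCL at the drain: ½ k_p (V_SG − |V_tp|)² = (V_DD − V_SG)/R.
Let x = V_SG − 0.876. Then 18.1 x² + x − 4.134 = 0, giving x = 0.45 V (positive root), so V_SG = 1.33 V.
I_D = (V_DD − V_SG)/R = (5.01 − 1.33) / 11 = 0.335 mA.

V_SG = 1.33 V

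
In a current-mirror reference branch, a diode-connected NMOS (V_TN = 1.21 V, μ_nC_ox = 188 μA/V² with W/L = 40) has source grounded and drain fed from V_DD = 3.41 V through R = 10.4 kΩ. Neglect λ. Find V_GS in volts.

With gate tied to drain, V_GS = V_DS ≥ V_GS − V_TN, so the device is in saturation.
k_n = μ_nC_ox · (W/L) = 7.52 mA/V².
KCL at the drain: ½ k_n (V_GS − V_TN)² = (V_DD − V_GS)/R.
Let x = V_GS − 1.21. Then 39.1 x² + x − 2.2 = 0, giving x = 0.225 V (positive root), so V_GS = 1.43 V.
I_D = (V_DD − V_GS)/R = (3.41 − 1.43) / 10.4 = 0.19 mA.

V_GS = 1.43 V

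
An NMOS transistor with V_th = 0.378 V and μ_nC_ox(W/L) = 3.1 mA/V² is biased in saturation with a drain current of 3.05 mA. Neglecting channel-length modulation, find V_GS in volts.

V_GS = 1.78 V

In saturation I_D = ½ k_n (V_GS − V_th)², so V_GS − V_th = √(2 I_D / k_n) = √(2 × 3.05 / 3.1) = 1.4 V.
V_GS = 0.378 + 1.4 = 1.78 V.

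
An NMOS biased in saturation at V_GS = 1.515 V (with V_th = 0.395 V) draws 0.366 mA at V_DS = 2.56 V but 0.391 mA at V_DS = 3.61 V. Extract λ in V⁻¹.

λ = 0.0781 V⁻¹

With V_GS fixed, I_D ∝ (1 + λ V_DS) in saturation, so I_D2/I_D1 = (1 + λ V_DS2)/(1 + λ V_DS1).
0.391/0.366 = 1.068 = (1 + 3.61 λ)/(1 + 2.56 λ).
Solving: λ (I_D1 V_DS2 − I_D2 V_DS1) = I_D2 − I_D1, so λ = (0.391 − 0.366) / (0.366 × 3.61 − 0.391 × 2.56) = 0.025 / 0.32 = 0.0781 V⁻¹.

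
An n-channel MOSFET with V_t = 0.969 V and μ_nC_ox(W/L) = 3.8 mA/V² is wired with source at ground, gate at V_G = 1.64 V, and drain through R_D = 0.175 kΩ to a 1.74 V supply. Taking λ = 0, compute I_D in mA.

V_GS = V_G = 1.64 V, so V_ov = 1.64 − 0.969 = 0.671 V.
Assume saturation: I_D = ½ k_n V_ov² = 0.5 × 3.8 × 0.671² = 0.855 mA, giving V_DS = V_DD − I_D R_D = 1.74 − 0.855 × 0.175 = 1.59 V.
V_DS = 1.59 V ≥ V_ov = 0.671 V, confirming saturation.

I_D = 0.855 mA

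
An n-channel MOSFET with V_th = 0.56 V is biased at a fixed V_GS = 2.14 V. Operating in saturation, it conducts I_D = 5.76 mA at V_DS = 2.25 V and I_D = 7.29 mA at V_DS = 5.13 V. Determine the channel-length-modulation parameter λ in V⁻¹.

λ = 0.116 V⁻¹

With V_GS fixed, I_D ∝ (1 + λ V_DS) in saturation, so I_D2/I_D1 = (1 + λ V_DS2)/(1 + λ V_DS1).
7.29/5.76 = 1.266 = (1 + 5.13 λ)/(1 + 2.25 λ).
Solving: λ (I_D1 V_DS2 − I_D2 V_DS1) = I_D2 − I_D1, so λ = (7.29 − 5.76) / (5.76 × 5.13 − 7.29 × 2.25) = 1.53 / 13.1 = 0.116 V⁻¹.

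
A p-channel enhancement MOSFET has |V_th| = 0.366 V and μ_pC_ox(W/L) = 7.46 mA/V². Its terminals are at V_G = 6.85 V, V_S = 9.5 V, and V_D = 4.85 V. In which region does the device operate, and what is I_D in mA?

Saturation; I_D = 19.5 mA

V_SG = V_S − V_G = 9.5 − 6.85 = 2.65 V; V_SD = V_S − V_D = 9.5 − 4.85 = 4.65 V.
V_ov = V_SG − |V_th| = 2.65 − 0.366 = 2.28 V.
Since V_SD = 4.65 V ≥ V_ov = 2.28 V, the device is in saturation.
I_D = ½ k_p V_ov² = 0.5 × 7.46 × 2.28² = 19.5 mA.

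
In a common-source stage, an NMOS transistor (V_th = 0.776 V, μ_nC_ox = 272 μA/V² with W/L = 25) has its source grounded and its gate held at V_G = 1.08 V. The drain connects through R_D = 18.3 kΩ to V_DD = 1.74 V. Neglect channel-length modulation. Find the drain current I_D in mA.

V_GS = V_G = 1.08 V, so V_ov = 1.08 − 0.776 = 0.304 V.
k_n = μ_nC_ox · (W/L) = 6.8 mA/V².
Assume saturation: I_D = ½ k_n V_ov² = 0.5 × 6.8 × 0.304² = 0.314 mA, giving V_DS = V_DD − I_D R_D = 1.74 − 0.314 × 18.3 = -4.01 V.
But -4.01 V < V_ov = 0.304 V, so the device is actually in triode.
In triode I_D = k_n[V_ov V_DS − ½ V_DS²] and I_D = (V_DD − V_DS)/R_D. Equating: 62.2 V_DS² − 38.83 V_DS + 1.74 = 0, giving V_DS = 0.0486 V (the root below V_ov).
I_D = (1.74 − 0.0486) / 18.3 = 0.0924 mA.

I_D = 0.0924 mA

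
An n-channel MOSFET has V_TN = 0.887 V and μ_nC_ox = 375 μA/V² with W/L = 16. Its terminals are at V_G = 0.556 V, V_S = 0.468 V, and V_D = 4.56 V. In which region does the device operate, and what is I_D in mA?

V_GS = V_G − V_S = 0.556 − 0.468 = 0.088 V; V_DS = V_D − V_S = 4.56 − 0.468 = 4.09 V.
V_GS = 0.088 V < V_TN = 0.887 V, so the transistor is in cutoff.

Cutoff; I_D = 0 mA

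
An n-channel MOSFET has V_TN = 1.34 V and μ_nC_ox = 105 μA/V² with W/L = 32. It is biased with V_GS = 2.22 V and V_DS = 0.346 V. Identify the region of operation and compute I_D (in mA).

Triode; I_D = 0.822 mA

k_n = μ_nC_ox · (W/L) = 3.36 mA/V².
V_ov = V_GS − V_TN = 2.22 − 1.34 = 0.88 V.
Since V_DS = 0.346 V < V_ov = 0.88 V, the device is in the triode region.
I_D = k_n [V_ov · V_DS − ½ V_DS²] = 3.36 × [0.88 × 0.346 − 0.5 × 0.346²] = 0.822 mA.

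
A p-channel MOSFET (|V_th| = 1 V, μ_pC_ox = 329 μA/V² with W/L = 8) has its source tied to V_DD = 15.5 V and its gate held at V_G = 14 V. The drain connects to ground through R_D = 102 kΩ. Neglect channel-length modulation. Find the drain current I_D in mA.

I_D = 0.151 mA

V_SG = V_DD − V_G = 15.5 − 14 = 1.5 V, so V_ov = 1.5 − 1 = 0.5 V.
k_p = μ_pC_ox · (W/L) = 2.632 mA/V².
Assume saturation: I_D = ½ k_p V_ov² = 0.5 × 2.632 × 0.5² = 0.329 mA, giving V_SD = V_DD − I_D R_D = 15.5 − 0.329 × 102 = -18.1 V.
But -18.1 V < V_ov = 0.5 V, so the device is actually in triode.
In triode I_D = k_p[V_ov V_SD − ½ V_SD²] and I_D = (V_DD − V_SD)/R_D. Equating: 134 V_SD² − 135.2 V_SD + 15.5 = 0, giving V_SD = 0.132 V (the root below V_ov).
I_D = (15.5 − 0.132) / 102 = 0.151 mA.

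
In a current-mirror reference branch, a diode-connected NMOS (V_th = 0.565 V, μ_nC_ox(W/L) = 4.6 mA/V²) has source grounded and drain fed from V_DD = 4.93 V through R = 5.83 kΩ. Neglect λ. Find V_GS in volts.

With gate tied to drain, V_GS = V_DS ≥ V_GS − V_th, so the device is in saturation.
KCL at the drain: ½ k_n (V_GS − V_th)² = (V_DD − V_GS)/R.
Let x = V_GS − 0.565. Then 13.4 x² + x − 4.365 = 0, giving x = 0.534 V (positive root), so V_GS = 1.1 V.
I_D = (V_DD − V_GS)/R = (4.93 − 1.1) / 5.83 = 0.657 mA.

V_GS = 1.10 V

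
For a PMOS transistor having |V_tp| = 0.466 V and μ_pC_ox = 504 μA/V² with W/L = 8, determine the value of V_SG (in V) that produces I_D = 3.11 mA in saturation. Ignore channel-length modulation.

k_p = μ_pC_ox · (W/L) = 4.032 mA/V².
In saturation I_D = ½ k_p (V_SG − |V_tp|)², so V_SG − |V_tp| = √(2 I_D / k_p) = √(2 × 3.11 / 4.032) = 1.24 V.
V_SG = 0.466 + 1.24 = 1.71 V.

V_SG = 1.71 V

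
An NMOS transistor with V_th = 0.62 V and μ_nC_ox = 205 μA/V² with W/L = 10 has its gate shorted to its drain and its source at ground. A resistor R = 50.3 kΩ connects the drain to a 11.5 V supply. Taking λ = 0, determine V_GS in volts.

With gate tied to drain, V_GS = V_DS ≥ V_GS − V_th, so the device is in saturation.
k_n = μ_nC_ox · (W/L) = 2.05 mA/V².
KCL at the drain: ½ k_n (V_GS − V_th)² = (V_DD − V_GS)/R.
Let x = V_GS − 0.62. Then 51.6 x² + x − 10.88 = 0, giving x = 0.45 V (positive root), so V_GS = 1.07 V.
I_D = (V_DD − V_GS)/R = (11.5 − 1.07) / 50.3 = 0.207 mA.

V_GS = 1.07 V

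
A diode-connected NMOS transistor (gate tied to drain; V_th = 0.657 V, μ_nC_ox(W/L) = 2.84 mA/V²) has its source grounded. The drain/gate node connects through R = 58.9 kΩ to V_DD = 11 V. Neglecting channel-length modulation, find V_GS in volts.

With gate tied to drain, V_GS = V_DS ≥ V_GS − V_th, so the device is in saturation.
KCL at the drain: ½ k_n (V_GS − V_th)² = (V_DD − V_GS)/R.
Let x = V_GS − 0.657. Then 83.6 x² + x − 10.34 = 0, giving x = 0.346 V (positive root), so V_GS = 1 V.
I_D = (V_DD − V_GS)/R = (11 − 1) / 58.9 = 0.17 mA.

V_GS = 1.00 V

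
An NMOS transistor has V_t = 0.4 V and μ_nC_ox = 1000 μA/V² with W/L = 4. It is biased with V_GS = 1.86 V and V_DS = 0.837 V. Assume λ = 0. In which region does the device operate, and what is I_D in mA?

k_n = μ_nC_ox · (W/L) = 4 mA/V².
V_ov = V_GS − V_t = 1.86 − 0.4 = 1.46 V.
Since V_DS = 0.837 V < V_ov = 1.46 V, the device is in the triode region.
I_D = k_n [V_ov · V_DS − ½ V_DS²] = 4 × [1.46 × 0.837 − 0.5 × 0.837²] = 3.49 mA.

Triode; I_D = 3.49 mA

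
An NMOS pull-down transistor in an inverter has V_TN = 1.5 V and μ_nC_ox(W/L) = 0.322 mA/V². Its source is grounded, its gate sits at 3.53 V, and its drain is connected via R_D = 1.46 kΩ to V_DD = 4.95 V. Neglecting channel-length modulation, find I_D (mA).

I_D = 0.663 mA

V_GS = V_G = 3.53 V, so V_ov = 3.53 − 1.5 = 2.03 V.
Assume saturation: I_D = ½ k_n V_ov² = 0.5 × 0.322 × 2.03² = 0.663 mA, giving V_DS = V_DD − I_D R_D = 4.95 − 0.663 × 1.46 = 3.98 V.
V_DS = 3.98 V ≥ V_ov = 2.03 V, confirming saturation.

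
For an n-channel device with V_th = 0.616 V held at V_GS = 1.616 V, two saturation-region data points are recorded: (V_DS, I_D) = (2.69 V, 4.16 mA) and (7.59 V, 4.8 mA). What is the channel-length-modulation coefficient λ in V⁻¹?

With V_GS fixed, I_D ∝ (1 + λ V_DS) in saturation, so I_D2/I_D1 = (1 + λ V_DS2)/(1 + λ V_DS1).
4.8/4.16 = 1.154 = (1 + 7.59 λ)/(1 + 2.69 λ).
Solving: λ (I_D1 V_DS2 − I_D2 V_DS1) = I_D2 − I_D1, so λ = (4.8 − 4.16) / (4.16 × 7.59 − 4.8 × 2.69) = 0.64 / 18.7 = 0.0343 V⁻¹.

λ = 0.0343 V⁻¹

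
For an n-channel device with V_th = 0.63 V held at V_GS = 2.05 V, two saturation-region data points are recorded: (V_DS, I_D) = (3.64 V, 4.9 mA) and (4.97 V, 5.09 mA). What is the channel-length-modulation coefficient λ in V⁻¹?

With V_GS fixed, I_D ∝ (1 + λ V_DS) in saturation, so I_D2/I_D1 = (1 + λ V_DS2)/(1 + λ V_DS1).
5.09/4.9 = 1.039 = (1 + 4.97 λ)/(1 + 3.64 λ).
Solving: λ (I_D1 V_DS2 − I_D2 V_DS1) = I_D2 − I_D1, so λ = (5.09 − 4.9) / (4.9 × 4.97 − 5.09 × 3.64) = 0.19 / 5.83 = 0.0326 V⁻¹.

λ = 0.0326 V⁻¹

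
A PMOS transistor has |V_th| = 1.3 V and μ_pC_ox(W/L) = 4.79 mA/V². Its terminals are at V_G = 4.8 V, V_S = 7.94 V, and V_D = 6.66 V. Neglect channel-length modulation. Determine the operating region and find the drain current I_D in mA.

V_SG = V_S − V_G = 7.94 − 4.8 = 3.14 V; V_SD = V_S − V_D = 7.94 − 6.66 = 1.28 V.
V_ov = V_SG − |V_th| = 3.14 − 1.3 = 1.84 V.
Since V_SD = 1.28 V < V_ov = 1.84 V, the device is in the triode region.
I_D = k_p [V_ov · V_SD − ½ V_SD²] = 4.79 × [1.84 × 1.28 − 0.5 × 1.28²] = 7.36 mA.

Triode; I_D = 7.36 mA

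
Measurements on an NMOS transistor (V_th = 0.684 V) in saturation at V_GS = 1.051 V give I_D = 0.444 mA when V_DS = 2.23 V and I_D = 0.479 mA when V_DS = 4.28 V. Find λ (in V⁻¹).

With V_GS fixed, I_D ∝ (1 + λ V_DS) in saturation, so I_D2/I_D1 = (1 + λ V_DS2)/(1 + λ V_DS1).
0.479/0.444 = 1.079 = (1 + 4.28 λ)/(1 + 2.23 λ).
Solving: λ (I_D1 V_DS2 − I_D2 V_DS1) = I_D2 − I_D1, so λ = (0.479 − 0.444) / (0.444 × 4.28 − 0.479 × 2.23) = 0.035 / 0.832 = 0.0421 V⁻¹.

λ = 0.0421 V⁻¹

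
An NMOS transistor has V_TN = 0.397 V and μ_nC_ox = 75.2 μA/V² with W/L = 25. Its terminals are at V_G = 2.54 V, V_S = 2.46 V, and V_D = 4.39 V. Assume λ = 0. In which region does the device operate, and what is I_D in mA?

V_GS = V_G − V_S = 2.54 − 2.46 = 0.08 V; V_DS = V_D − V_S = 4.39 − 2.46 = 1.93 V.
V_GS = 0.08 V < V_TN = 0.397 V, so the transistor is in cutoff.

Cutoff; I_D = 0 mA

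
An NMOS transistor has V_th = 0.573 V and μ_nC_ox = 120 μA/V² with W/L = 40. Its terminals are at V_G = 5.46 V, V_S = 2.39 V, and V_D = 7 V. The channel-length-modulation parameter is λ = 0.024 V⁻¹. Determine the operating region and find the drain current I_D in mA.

Saturation; I_D = 16.6 mA

V_GS = V_G − V_S = 5.46 − 2.39 = 3.07 V; V_DS = V_D − V_S = 7 − 2.39 = 4.61 V.
k_n = μ_nC_ox · (W/L) = 4.8 mA/V².
V_ov = V_GS − V_th = 3.07 − 0.573 = 2.5 V.
Since V_DS = 4.61 V ≥ V_ov = 2.5 V, the device is in saturation.
I_D = ½ k_n V_ov² (1 + λ V_DS) = 0.5 × 4.8 × 2.5² × (1 + 0.024 × 4.61) = 16.6 mA.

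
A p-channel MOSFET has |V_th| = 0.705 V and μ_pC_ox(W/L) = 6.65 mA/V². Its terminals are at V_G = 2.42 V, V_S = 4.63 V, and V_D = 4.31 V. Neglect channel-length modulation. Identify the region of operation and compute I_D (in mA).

Triode; I_D = 2.86 mA

V_SG = V_S − V_G = 4.63 − 2.42 = 2.21 V; V_SD = V_S − V_D = 4.63 − 4.31 = 0.32 V.
V_ov = V_SG − |V_th| = 2.21 − 0.705 = 1.5 V.
Since V_SD = 0.32 V < V_ov = 1.5 V, the device is in the triode region.
I_D = k_p [V_ov · V_SD − ½ V_SD²] = 6.65 × [1.5 × 0.32 − 0.5 × 0.32²] = 2.86 mA.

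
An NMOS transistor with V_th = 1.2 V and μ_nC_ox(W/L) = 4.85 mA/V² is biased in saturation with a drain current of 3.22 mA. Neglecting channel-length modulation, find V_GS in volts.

V_GS = 2.35 V

In saturation I_D = ½ k_n (V_GS − V_th)², so V_GS − V_th = √(2 I_D / k_n) = √(2 × 3.22 / 4.85) = 1.15 V.
V_GS = 1.2 + 1.15 = 2.35 V.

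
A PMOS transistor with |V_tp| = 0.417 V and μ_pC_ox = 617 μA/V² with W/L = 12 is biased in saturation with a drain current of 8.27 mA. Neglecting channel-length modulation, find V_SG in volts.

V_SG = 1.91 V

k_p = μ_pC_ox · (W/L) = 7.404 mA/V².
In saturation I_D = ½ k_p (V_SG − |V_tp|)², so V_SG − |V_tp| = √(2 I_D / k_p) = √(2 × 8.27 / 7.404) = 1.49 V.
V_SG = 0.417 + 1.49 = 1.91 V.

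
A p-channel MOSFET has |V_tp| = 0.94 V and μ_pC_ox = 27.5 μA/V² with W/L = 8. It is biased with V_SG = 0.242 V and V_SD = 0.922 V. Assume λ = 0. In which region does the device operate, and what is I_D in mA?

Cutoff; I_D = 0 mA

V_SG = 0.242 V < |V_tp| = 0.94 V, so the transistor is in cutoff.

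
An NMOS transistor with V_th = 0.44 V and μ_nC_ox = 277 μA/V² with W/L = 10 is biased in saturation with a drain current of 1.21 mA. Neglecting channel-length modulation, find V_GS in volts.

V_GS = 1.37 V

k_n = μ_nC_ox · (W/L) = 2.77 mA/V².
In saturation I_D = ½ k_n (V_GS − V_th)², so V_GS − V_th = √(2 I_D / k_n) = √(2 × 1.21 / 2.77) = 0.935 V.
V_GS = 0.44 + 0.935 = 1.37 V.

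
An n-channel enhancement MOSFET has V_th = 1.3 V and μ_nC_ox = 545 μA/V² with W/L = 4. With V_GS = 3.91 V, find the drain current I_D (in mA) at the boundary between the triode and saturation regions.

At the boundary V_DS = V_ov = V_GS − V_th = 3.91 − 1.3 = 2.61 V.
k_n = μ_nC_ox · (W/L) = 2.18 mA/V².
I_D = ½ k_n V_ov² = 0.5 × 2.18 × 2.61² = 7.43 mA.

I_D = 7.43 mA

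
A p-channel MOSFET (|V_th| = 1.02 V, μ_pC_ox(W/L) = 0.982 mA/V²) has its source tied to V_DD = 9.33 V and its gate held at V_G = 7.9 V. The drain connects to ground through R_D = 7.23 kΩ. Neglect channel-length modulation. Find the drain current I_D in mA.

V_SG = V_DD − V_G = 9.33 − 7.9 = 1.43 V, so V_ov = 1.43 − 1.02 = 0.41 V.
Assume saturation: I_D = ½ k_p V_ov² = 0.5 × 0.982 × 0.41² = 0.0825 mA, giving V_SD = V_DD − I_D R_D = 9.33 − 0.0825 × 7.23 = 8.73 V.
V_SD = 8.73 V ≥ V_ov = 0.41 V, confirming saturation.

I_D = 0.0825 mA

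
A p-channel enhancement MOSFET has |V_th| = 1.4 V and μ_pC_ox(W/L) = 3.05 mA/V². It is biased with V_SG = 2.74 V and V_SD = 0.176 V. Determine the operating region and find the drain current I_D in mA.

V_ov = V_SG − |V_th| = 2.74 − 1.4 = 1.34 V.
Since V_SD = 0.176 V < V_ov = 1.34 V, the device is in the triode region.
I_D = k_p [V_ov · V_SD − ½ V_SD²] = 3.05 × [1.34 × 0.176 − 0.5 × 0.176²] = 0.672 mA.

Triode; I_D = 0.672 mA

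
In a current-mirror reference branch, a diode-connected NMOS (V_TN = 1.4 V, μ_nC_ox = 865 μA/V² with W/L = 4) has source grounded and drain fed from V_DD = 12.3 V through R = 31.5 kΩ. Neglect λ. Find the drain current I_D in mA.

With gate tied to drain, V_GS = V_DS ≥ V_GS − V_TN, so the device is in saturation.
k_n = μ_nC_ox · (W/L) = 3.46 mA/V².
KCL at the drain: ½ k_n (V_GS − V_TN)² = (V_DD − V_GS)/R.
Let x = V_GS − 1.4. Then 54.5 x² + x − 10.9 = 0, giving x = 0.438 V (positive root), so V_GS = 1.84 V.
I_D = (V_DD − V_GS)/R = (12.3 − 1.84) / 31.5 = 0.332 mA.

I_D = 0.332 mA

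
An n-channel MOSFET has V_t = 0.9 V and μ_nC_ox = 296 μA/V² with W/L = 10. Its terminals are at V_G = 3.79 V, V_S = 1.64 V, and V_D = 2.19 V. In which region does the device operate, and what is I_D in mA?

V_GS = V_G − V_S = 3.79 − 1.64 = 2.15 V; V_DS = V_D − V_S = 2.19 − 1.64 = 0.55 V.
k_n = μ_nC_ox · (W/L) = 2.96 mA/V².
V_ov = V_GS − V_t = 2.15 − 0.9 = 1.25 V.
Since V_DS = 0.55 V < V_ov = 1.25 V, the device is in the triode region.
I_D = k_n [V_ov · V_DS − ½ V_DS²] = 2.96 × [1.25 × 0.55 − 0.5 × 0.55²] = 1.59 mA.

Triode; I_D = 1.59 mA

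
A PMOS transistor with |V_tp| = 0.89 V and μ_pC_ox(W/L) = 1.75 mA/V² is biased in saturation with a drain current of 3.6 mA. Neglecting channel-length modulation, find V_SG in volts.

In saturation I_D = ½ k_p (V_SG − |V_tp|)², so V_SG − |V_tp| = √(2 I_D / k_p) = √(2 × 3.6 / 1.75) = 2.03 V.
V_SG = 0.89 + 2.03 = 2.92 V.

V_SG = 2.92 V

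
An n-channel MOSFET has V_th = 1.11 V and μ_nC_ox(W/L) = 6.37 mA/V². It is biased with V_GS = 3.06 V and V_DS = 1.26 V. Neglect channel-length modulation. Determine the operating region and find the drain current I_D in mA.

Triode; I_D = 10.6 mA

V_ov = V_GS − V_th = 3.06 − 1.11 = 1.95 V.
Since V_DS = 1.26 V < V_ov = 1.95 V, the device is in the triode region.
I_D = k_n [V_ov · V_DS − ½ V_DS²] = 6.37 × [1.95 × 1.26 − 0.5 × 1.26²] = 10.6 mA.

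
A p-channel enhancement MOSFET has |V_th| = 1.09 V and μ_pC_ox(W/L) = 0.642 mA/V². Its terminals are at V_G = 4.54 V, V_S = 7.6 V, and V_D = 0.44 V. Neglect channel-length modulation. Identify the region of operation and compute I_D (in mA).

V_SG = V_S − V_G = 7.6 − 4.54 = 3.06 V; V_SD = V_S − V_D = 7.6 − 0.44 = 7.16 V.
V_ov = V_SG − |V_th| = 3.06 − 1.09 = 1.97 V.
Since V_SD = 7.16 V ≥ V_ov = 1.97 V, the device is in saturation.
I_D = ½ k_p V_ov² = 0.5 × 0.642 × 1.97² = 1.25 mA.

Saturation; I_D = 1.25 mA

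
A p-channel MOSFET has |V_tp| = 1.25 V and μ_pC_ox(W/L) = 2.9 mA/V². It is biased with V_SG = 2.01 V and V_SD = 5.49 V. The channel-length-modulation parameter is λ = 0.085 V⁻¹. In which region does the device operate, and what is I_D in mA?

Saturation; I_D = 1.23 mA

V_ov = V_SG − |V_tp| = 2.01 − 1.25 = 0.76 V.
Since V_SD = 5.49 V ≥ V_ov = 0.76 V, the device is in saturation.
I_D = ½ k_p V_ov² (1 + λ V_SD) = 0.5 × 2.9 × 0.76² × (1 + 0.085 × 5.49) = 1.23 mA.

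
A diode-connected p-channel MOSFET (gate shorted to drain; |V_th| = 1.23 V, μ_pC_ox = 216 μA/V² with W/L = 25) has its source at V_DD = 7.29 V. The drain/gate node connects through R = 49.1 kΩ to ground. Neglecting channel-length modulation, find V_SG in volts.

With gate tied to drain, V_SG = V_SD ≥ V_SG − |V_th|, so the device is in saturation.
k_p = μ_pC_ox · (W/L) = 5.4 mA/V².
KCL at the drain: ½ k_p (V_SG − |V_th|)² = (V_DD − V_SG)/R.
Let x = V_SG − 1.23. Then 133 x² + x − 6.06 = 0, giving x = 0.21 V (positive root), so V_SG = 1.44 V.
I_D = (V_DD − V_SG)/R = (7.29 − 1.44) / 49.1 = 0.119 mA.

V_SG = 1.44 V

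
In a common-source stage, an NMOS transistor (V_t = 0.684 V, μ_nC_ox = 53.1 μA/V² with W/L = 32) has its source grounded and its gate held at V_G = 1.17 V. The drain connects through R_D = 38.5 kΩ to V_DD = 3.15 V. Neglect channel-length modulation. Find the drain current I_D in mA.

V_GS = V_G = 1.17 V, so V_ov = 1.17 − 0.684 = 0.486 V.
k_n = μ_nC_ox · (W/L) = 1.699 mA/V².
Assume saturation: I_D = ½ k_n V_ov² = 0.5 × 1.699 × 0.486² = 0.201 mA, giving V_DS = V_DD − I_D R_D = 3.15 − 0.201 × 38.5 = -4.58 V.
But -4.58 V < V_ov = 0.486 V, so the device is actually in triode.
In triode I_D = k_n[V_ov V_DS − ½ V_DS²] and I_D = (V_DD − V_DS)/R_D. Equating: 32.7 V_DS² − 32.79 V_DS + 3.15 = 0, giving V_DS = 0.108 V (the root below V_ov).
I_D = (3.15 − 0.108) / 38.5 = 0.079 mA.

I_D = 0.0790 mA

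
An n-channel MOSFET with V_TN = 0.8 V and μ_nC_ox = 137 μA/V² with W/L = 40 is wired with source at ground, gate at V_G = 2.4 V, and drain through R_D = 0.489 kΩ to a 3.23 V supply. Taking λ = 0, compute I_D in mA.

V_GS = V_G = 2.4 V, so V_ov = 2.4 − 0.8 = 1.6 V.
k_n = μ_nC_ox · (W/L) = 5.48 mA/V².
Assume saturation: I_D = ½ k_n V_ov² = 0.5 × 5.48 × 1.6² = 7.01 mA, giving V_DS = V_DD − I_D R_D = 3.23 − 7.01 × 0.489 = -0.2 V.
But -0.2 V < V_ov = 1.6 V, so the device is actually in triode.
In triode I_D = k_n[V_ov V_DS − ½ V_DS²] and I_D = (V_DD − V_DS)/R_D. Equating: 1.34 V_DS² − 5.288 V_DS + 3.23 = 0, giving V_DS = 0.756 V (the root below V_ov).
I_D = (3.23 − 0.756) / 0.489 = 5.06 mA.

I_D = 5.06 mA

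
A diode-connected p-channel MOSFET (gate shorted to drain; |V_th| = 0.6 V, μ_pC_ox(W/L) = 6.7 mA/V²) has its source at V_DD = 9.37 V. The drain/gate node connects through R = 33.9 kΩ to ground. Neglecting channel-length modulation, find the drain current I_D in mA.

I_D = 0.251 mA

With gate tied to drain, V_SG = V_SD ≥ V_SG − |V_th|, so the device is in saturation.
KCL at the drain: ½ k_p (V_SG − |V_th|)² = (V_DD − V_SG)/R.
Let x = V_SG − 0.6. Then 114 x² + x − 8.77 = 0, giving x = 0.274 V (positive root), so V_SG = 0.874 V.
I_D = (V_DD − V_SG)/R = (9.37 − 0.874) / 33.9 = 0.251 mA.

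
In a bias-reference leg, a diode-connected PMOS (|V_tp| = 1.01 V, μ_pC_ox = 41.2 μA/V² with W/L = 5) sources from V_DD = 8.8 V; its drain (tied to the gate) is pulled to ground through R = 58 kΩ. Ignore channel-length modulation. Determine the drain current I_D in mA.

I_D = 0.116 mA

With gate tied to drain, V_SG = V_SD ≥ V_SG − |V_tp|, so the device is in saturation.
k_p = μ_pC_ox · (W/L) = 0.206 mA/V².
KCL at the drain: ½ k_p (V_SG − |V_tp|)² = (V_DD − V_SG)/R.
Let x = V_SG − 1.01. Then 5.97 x² + x − 7.79 = 0, giving x = 1.06 V (positive root), so V_SG = 2.07 V.
I_D = (V_DD − V_SG)/R = (8.8 − 2.07) / 58 = 0.116 mA.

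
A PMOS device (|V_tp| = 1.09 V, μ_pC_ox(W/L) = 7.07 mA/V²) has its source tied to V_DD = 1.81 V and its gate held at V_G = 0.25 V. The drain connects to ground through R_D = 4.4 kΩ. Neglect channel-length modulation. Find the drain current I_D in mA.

V_SG = V_DD − V_G = 1.81 − 0.25 = 1.56 V, so V_ov = 1.56 − 1.09 = 0.47 V.
Assume saturation: I_D = ½ k_p V_ov² = 0.5 × 7.07 × 0.47² = 0.781 mA, giving V_SD = V_DD − I_D R_D = 1.81 − 0.781 × 4.4 = -1.63 V.
But -1.63 V < V_ov = 0.47 V, so the device is actually in triode.
In triode I_D = k_p[V_ov V_SD − ½ V_SD²] and I_D = (V_DD − V_SD)/R_D. Equating: 15.6 V_SD² − 15.62 V_SD + 1.81 = 0, giving V_SD = 0.134 V (the root below V_ov).
I_D = (1.81 − 0.134) / 4.4 = 0.381 mA.

I_D = 0.381 mA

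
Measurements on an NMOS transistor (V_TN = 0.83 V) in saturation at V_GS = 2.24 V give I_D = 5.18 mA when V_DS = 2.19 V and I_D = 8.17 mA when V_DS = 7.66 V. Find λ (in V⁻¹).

λ = 0.137 V⁻¹

With V_GS fixed, I_D ∝ (1 + λ V_DS) in saturation, so I_D2/I_D1 = (1 + λ V_DS2)/(1 + λ V_DS1).
8.17/5.18 = 1.577 = (1 + 7.66 λ)/(1 + 2.19 λ).
Solving: λ (I_D1 V_DS2 − I_D2 V_DS1) = I_D2 − I_D1, so λ = (8.17 − 5.18) / (5.18 × 7.66 − 8.17 × 2.19) = 2.99 / 21.8 = 0.137 V⁻¹.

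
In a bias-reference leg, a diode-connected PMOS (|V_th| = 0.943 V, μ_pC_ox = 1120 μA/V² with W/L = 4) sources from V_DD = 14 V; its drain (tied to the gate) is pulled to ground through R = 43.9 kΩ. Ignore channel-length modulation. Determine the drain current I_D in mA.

With gate tied to drain, V_SG = V_SD ≥ V_SG − |V_th|, so the device is in saturation.
k_p = μ_pC_ox · (W/L) = 4.48 mA/V².
KCL at the drain: ½ k_p (V_SG − |V_th|)² = (V_DD − V_SG)/R.
Let x = V_SG − 0.943. Then 98.3 x² + x − 13.06 = 0, giving x = 0.359 V (positive root), so V_SG = 1.3 V.
I_D = (V_DD − V_SG)/R = (14 − 1.3) / 43.9 = 0.289 mA.

I_D = 0.289 mA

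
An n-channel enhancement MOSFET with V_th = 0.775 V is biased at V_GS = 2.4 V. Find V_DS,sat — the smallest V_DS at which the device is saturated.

V_DS,sat = 1.62 V

The boundary between triode and saturation is V_DS = V_GS − V_th = V_ov.
V_ov = 2.4 − 0.775 = 1.62 V.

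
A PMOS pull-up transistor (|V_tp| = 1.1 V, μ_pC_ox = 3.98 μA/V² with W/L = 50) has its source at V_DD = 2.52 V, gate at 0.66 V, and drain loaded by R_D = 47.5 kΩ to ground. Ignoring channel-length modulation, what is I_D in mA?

I_D = 0.0446 mA

V_SG = V_DD − V_G = 2.52 − 0.66 = 1.86 V, so V_ov = 1.86 − 1.1 = 0.76 V.
k_p = μ_pC_ox · (W/L) = 0.199 mA/V².
Assume saturation: I_D = ½ k_p V_ov² = 0.5 × 0.199 × 0.76² = 0.0575 mA, giving V_SD = V_DD − I_D R_D = 2.52 − 0.0575 × 47.5 = -0.21 V.
But -0.21 V < V_ov = 0.76 V, so the device is actually in triode.
In triode I_D = k_p[V_ov V_SD − ½ V_SD²] and I_D = (V_DD − V_SD)/R_D. Equating: 4.73 V_SD² − 8.184 V_SD + 2.52 = 0, giving V_SD = 0.401 V (the root below V_ov).
I_D = (2.52 − 0.401) / 47.5 = 0.0446 mA.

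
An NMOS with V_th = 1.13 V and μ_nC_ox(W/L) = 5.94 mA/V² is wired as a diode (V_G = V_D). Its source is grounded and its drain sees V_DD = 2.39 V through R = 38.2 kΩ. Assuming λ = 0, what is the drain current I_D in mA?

I_D = 0.0303 mA

With gate tied to drain, V_GS = V_DS ≥ V_GS − V_th, so the device is in saturation.
KCL at the drain: ½ k_n (V_GS − V_th)² = (V_DD − V_GS)/R.
Let x = V_GS − 1.13. Then 113 x² + x − 1.26 = 0, giving x = 0.101 V (positive root), so V_GS = 1.23 V.
I_D = (V_DD − V_GS)/R = (2.39 − 1.23) / 38.2 = 0.0303 mA.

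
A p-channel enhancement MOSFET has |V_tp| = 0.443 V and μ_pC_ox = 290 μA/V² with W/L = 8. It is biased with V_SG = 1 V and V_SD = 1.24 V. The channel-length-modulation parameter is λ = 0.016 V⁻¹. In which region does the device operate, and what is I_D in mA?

k_p = μ_pC_ox · (W/L) = 2.32 mA/V².
V_ov = V_SG − |V_tp| = 1 − 0.443 = 0.557 V.
Since V_SD = 1.24 V ≥ V_ov = 0.557 V, the device is in saturation.
I_D = ½ k_p V_ov² (1 + λ V_SD) = 0.5 × 2.32 × 0.557² × (1 + 0.016 × 1.24) = 0.367 mA.

Saturation; I_D = 0.367 mA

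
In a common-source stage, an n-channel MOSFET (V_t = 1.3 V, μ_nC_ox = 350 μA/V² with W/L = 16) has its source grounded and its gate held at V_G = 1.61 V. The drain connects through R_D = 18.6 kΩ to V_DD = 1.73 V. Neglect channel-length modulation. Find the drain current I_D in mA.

I_D = 0.0899 mA

V_GS = V_G = 1.61 V, so V_ov = 1.61 − 1.3 = 0.31 V.
k_n = μ_nC_ox · (W/L) = 5.6 mA/V².
Assume saturation: I_D = ½ k_n V_ov² = 0.5 × 5.6 × 0.31² = 0.269 mA, giving V_DS = V_DD − I_D R_D = 1.73 − 0.269 × 18.6 = -3.27 V.
But -3.27 V < V_ov = 0.31 V, so the device is actually in triode.
In triode I_D = k_n[V_ov V_DS − ½ V_DS²] and I_D = (V_DD − V_DS)/R_D. Equating: 52.1 V_DS² − 33.29 V_DS + 1.73 = 0, giving V_DS = 0.0571 V (the root below V_ov).
I_D = (1.73 − 0.0571) / 18.6 = 0.0899 mA.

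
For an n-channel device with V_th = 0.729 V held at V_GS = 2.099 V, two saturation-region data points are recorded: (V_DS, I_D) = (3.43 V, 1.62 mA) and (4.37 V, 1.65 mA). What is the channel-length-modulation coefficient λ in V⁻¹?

λ = 0.0211 V⁻¹

With V_GS fixed, I_D ∝ (1 + λ V_DS) in saturation, so I_D2/I_D1 = (1 + λ V_DS2)/(1 + λ V_DS1).
1.65/1.62 = 1.019 = (1 + 4.37 λ)/(1 + 3.43 λ).
Solving: λ (I_D1 V_DS2 − I_D2 V_DS1) = I_D2 − I_D1, so λ = (1.65 − 1.62) / (1.62 × 4.37 − 1.65 × 3.43) = 0.03 / 1.42 = 0.0211 V⁻¹.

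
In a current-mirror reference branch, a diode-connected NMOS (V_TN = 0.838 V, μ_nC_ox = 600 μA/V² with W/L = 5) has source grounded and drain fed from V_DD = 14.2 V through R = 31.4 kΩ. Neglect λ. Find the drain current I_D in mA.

I_D = 0.409 mA

With gate tied to drain, V_GS = V_DS ≥ V_GS − V_TN, so the device is in saturation.
k_n = μ_nC_ox · (W/L) = 3 mA/V².
KCL at the drain: ½ k_n (V_GS − V_TN)² = (V_DD − V_GS)/R.
Let x = V_GS − 0.838. Then 47.1 x² + x − 13.36 = 0, giving x = 0.522 V (positive root), so V_GS = 1.36 V.
I_D = (V_DD − V_GS)/R = (14.2 − 1.36) / 31.4 = 0.409 mA.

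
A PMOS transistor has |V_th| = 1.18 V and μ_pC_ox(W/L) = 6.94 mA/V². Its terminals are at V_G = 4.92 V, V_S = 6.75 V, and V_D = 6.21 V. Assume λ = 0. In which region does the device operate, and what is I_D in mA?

V_SG = V_S − V_G = 6.75 − 4.92 = 1.83 V; V_SD = V_S − V_D = 6.75 − 6.21 = 0.54 V.
V_ov = V_SG − |V_th| = 1.83 − 1.18 = 0.65 V.
Since V_SD = 0.54 V < V_ov = 0.65 V, the device is in the triode region.
I_D = k_p [V_ov · V_SD − ½ V_SD²] = 6.94 × [0.65 × 0.54 − 0.5 × 0.54²] = 1.42 mA.

Triode; I_D = 1.42 mA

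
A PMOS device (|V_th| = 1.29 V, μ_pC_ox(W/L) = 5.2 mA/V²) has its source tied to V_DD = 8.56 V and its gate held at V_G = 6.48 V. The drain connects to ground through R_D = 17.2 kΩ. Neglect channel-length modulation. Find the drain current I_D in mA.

V_SG = V_DD − V_G = 8.56 − 6.48 = 2.08 V, so V_ov = 2.08 − 1.29 = 0.79 V.
Assume saturation: I_D = ½ k_p V_ov² = 0.5 × 5.2 × 0.79² = 1.62 mA, giving V_SD = V_DD − I_D R_D = 8.56 − 1.62 × 17.2 = -19.3 V.
But -19.3 V < V_ov = 0.79 V, so the device is actually in triode.
In triode I_D = k_p[V_ov V_SD − ½ V_SD²] and I_D = (V_DD − V_SD)/R_D. Equating: 44.7 V_SD² − 71.66 V_SD + 8.56 = 0, giving V_SD = 0.13 V (the root below V_ov).
I_D = (8.56 − 0.13) / 17.2 = 0.49 mA.

I_D = 0.490 mA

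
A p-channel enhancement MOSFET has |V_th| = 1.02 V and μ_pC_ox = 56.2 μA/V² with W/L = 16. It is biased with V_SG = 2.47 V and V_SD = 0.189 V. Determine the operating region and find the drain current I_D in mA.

Triode; I_D = 0.230 mA

k_p = μ_pC_ox · (W/L) = 0.8992 mA/V².
V_ov = V_SG − |V_th| = 2.47 − 1.02 = 1.45 V.
Since V_SD = 0.189 V < V_ov = 1.45 V, the device is in the triode region.
I_D = k_p [V_ov · V_SD − ½ V_SD²] = 0.8992 × [1.45 × 0.189 − 0.5 × 0.189²] = 0.23 mA.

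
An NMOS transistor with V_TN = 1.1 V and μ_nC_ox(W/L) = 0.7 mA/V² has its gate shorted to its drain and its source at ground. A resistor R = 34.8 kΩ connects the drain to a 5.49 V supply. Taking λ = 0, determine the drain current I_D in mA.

I_D = 0.110 mA

With gate tied to drain, V_GS = V_DS ≥ V_GS − V_TN, so the device is in saturation.
KCL at the drain: ½ k_n (V_GS − V_TN)² = (V_DD − V_GS)/R.
Let x = V_GS − 1.1. Then 12.2 x² + x − 4.39 = 0, giving x = 0.561 V (positive root), so V_GS = 1.66 V.
I_D = (V_DD − V_GS)/R = (5.49 − 1.66) / 34.8 = 0.11 mA.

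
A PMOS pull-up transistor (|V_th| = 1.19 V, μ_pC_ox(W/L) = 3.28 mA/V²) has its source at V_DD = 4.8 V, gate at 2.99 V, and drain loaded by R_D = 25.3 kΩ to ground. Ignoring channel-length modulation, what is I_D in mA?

I_D = 0.186 mA

V_SG = V_DD − V_G = 4.8 − 2.99 = 1.81 V, so V_ov = 1.81 − 1.19 = 0.62 V.
Assume saturation: I_D = ½ k_p V_ov² = 0.5 × 3.28 × 0.62² = 0.63 mA, giving V_SD = V_DD − I_D R_D = 4.8 − 0.63 × 25.3 = -11.1 V.
But -11.1 V < V_ov = 0.62 V, so the device is actually in triode.
In triode I_D = k_p[V_ov V_SD − ½ V_SD²] and I_D = (V_DD − V_SD)/R_D. Equating: 41.5 V_SD² − 52.45 V_SD + 4.8 = 0, giving V_SD = 0.0993 V (the root below V_ov).
I_D = (4.8 − 0.0993) / 25.3 = 0.186 mA.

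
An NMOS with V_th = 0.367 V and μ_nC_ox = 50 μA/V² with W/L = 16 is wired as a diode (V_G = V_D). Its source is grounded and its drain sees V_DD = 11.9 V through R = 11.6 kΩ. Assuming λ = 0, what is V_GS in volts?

V_GS = 1.84 V

With gate tied to drain, V_GS = V_DS ≥ V_GS − V_th, so the device is in saturation.
k_n = μ_nC_ox · (W/L) = 0.8 mA/V².
KCL at the drain: ½ k_n (V_GS − V_th)² = (V_DD − V_GS)/R.
Let x = V_GS − 0.367. Then 4.64 x² + x − 11.53 = 0, giving x = 1.47 V (positive root), so V_GS = 1.84 V.
I_D = (V_DD − V_GS)/R = (11.9 − 1.84) / 11.6 = 0.867 mA.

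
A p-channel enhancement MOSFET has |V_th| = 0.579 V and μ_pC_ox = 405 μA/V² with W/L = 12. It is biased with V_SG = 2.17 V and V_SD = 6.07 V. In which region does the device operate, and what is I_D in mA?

Saturation; I_D = 6.15 mA

k_p = μ_pC_ox · (W/L) = 4.86 mA/V².
V_ov = V_SG − |V_th| = 2.17 − 0.579 = 1.59 V.
Since V_SD = 6.07 V ≥ V_ov = 1.59 V, the device is in saturation.
I_D = ½ k_p V_ov² = 0.5 × 4.86 × 1.59² = 6.15 mA.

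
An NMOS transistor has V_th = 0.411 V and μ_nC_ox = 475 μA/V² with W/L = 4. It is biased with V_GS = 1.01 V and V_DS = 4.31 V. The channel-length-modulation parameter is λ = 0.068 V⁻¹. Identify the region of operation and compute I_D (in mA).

Saturation; I_D = 0.441 mA

k_n = μ_nC_ox · (W/L) = 1.9 mA/V².
V_ov = V_GS − V_th = 1.01 − 0.411 = 0.599 V.
Since V_DS = 4.31 V ≥ V_ov = 0.599 V, the device is in saturation.
I_D = ½ k_n V_ov² (1 + λ V_DS) = 0.5 × 1.9 × 0.599² × (1 + 0.068 × 4.31) = 0.441 mA.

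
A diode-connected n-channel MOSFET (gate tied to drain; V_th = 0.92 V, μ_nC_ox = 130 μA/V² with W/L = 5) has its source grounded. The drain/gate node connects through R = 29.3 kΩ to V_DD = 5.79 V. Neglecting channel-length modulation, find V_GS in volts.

V_GS = 1.58 V

With gate tied to drain, V_GS = V_DS ≥ V_GS − V_th, so the device is in saturation.
k_n = μ_nC_ox · (W/L) = 0.65 mA/V².
KCL at the drain: ½ k_n (V_GS − V_th)² = (V_DD − V_GS)/R.
Let x = V_GS − 0.92. Then 9.52 x² + x − 4.87 = 0, giving x = 0.665 V (positive root), so V_GS = 1.58 V.
I_D = (V_DD − V_GS)/R = (5.79 − 1.58) / 29.3 = 0.144 mA.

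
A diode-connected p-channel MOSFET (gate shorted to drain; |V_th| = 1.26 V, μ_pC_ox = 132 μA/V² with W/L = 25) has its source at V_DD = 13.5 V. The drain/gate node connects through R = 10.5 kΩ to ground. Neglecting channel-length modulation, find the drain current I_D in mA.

I_D = 1.09 mA

With gate tied to drain, V_SG = V_SD ≥ V_SG − |V_th|, so the device is in saturation.
k_p = μ_pC_ox · (W/L) = 3.3 mA/V².
KCL at the drain: ½ k_p (V_SG − |V_th|)² = (V_DD − V_SG)/R.
Let x = V_SG − 1.26. Then 17.3 x² + x − 12.24 = 0, giving x = 0.812 V (positive root), so V_SG = 2.07 V.
I_D = (V_DD − V_SG)/R = (13.5 − 2.07) / 10.5 = 1.09 mA.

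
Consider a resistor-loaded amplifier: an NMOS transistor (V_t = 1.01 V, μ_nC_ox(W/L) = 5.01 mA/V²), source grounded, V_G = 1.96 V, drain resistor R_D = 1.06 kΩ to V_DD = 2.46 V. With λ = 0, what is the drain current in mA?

I_D = 1.82 mA

V_GS = V_G = 1.96 V, so V_ov = 1.96 − 1.01 = 0.95 V.
Assume saturation: I_D = ½ k_n V_ov² = 0.5 × 5.01 × 0.95² = 2.26 mA, giving V_DS = V_DD − I_D R_D = 2.46 − 2.26 × 1.06 = 0.0636 V.
But 0.0636 V < V_ov = 0.95 V, so the device is actually in triode.
In triode I_D = k_n[V_ov V_DS − ½ V_DS²] and I_D = (V_DD − V_DS)/R_D. Equating: 2.66 V_DS² − 6.045 V_DS + 2.46 = 0, giving V_DS = 0.531 V (the root below V_ov).
I_D = (2.46 − 0.531) / 1.06 = 1.82 mA.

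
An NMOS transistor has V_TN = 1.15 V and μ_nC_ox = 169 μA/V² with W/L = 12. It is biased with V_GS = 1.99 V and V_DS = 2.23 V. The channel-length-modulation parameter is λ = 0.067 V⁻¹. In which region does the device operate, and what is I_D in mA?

Saturation; I_D = 0.822 mA

k_n = μ_nC_ox · (W/L) = 2.028 mA/V².
V_ov = V_GS − V_TN = 1.99 − 1.15 = 0.84 V.
Since V_DS = 2.23 V ≥ V_ov = 0.84 V, the device is in saturation.
I_D = ½ k_n V_ov² (1 + λ V_DS) = 0.5 × 2.028 × 0.84² × (1 + 0.067 × 2.23) = 0.822 mA.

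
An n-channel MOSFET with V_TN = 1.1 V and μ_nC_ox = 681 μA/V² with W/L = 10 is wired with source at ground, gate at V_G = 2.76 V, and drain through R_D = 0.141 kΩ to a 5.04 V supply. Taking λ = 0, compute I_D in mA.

I_D = 9.38 mA

V_GS = V_G = 2.76 V, so V_ov = 2.76 − 1.1 = 1.66 V.
k_n = μ_nC_ox · (W/L) = 6.81 mA/V².
Assume saturation: I_D = ½ k_n V_ov² = 0.5 × 6.81 × 1.66² = 9.38 mA, giving V_DS = V_DD − I_D R_D = 5.04 − 9.38 × 0.141 = 3.72 V.
V_DS = 3.72 V ≥ V_ov = 1.66 V, confirming saturation.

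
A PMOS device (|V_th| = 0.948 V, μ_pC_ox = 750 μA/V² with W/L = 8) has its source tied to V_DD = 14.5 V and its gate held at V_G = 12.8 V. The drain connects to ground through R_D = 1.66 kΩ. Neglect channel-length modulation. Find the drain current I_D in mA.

V_SG = V_DD − V_G = 14.5 − 12.8 = 1.7 V, so V_ov = 1.7 − 0.948 = 0.752 V.
k_p = μ_pC_ox · (W/L) = 6 mA/V².
Assume saturation: I_D = ½ k_p V_ov² = 0.5 × 6 × 0.752² = 1.7 mA, giving V_SD = V_DD − I_D R_D = 14.5 − 1.7 × 1.66 = 11.7 V.
V_SD = 11.7 V ≥ V_ov = 0.752 V, confirming saturation.

I_D = 1.70 mA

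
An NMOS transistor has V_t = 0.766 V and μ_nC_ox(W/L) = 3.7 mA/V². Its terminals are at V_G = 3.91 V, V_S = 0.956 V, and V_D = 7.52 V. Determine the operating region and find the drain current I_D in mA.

V_GS = V_G − V_S = 3.91 − 0.956 = 2.95 V; V_DS = V_D − V_S = 7.52 − 0.956 = 6.56 V.
V_ov = V_GS − V_t = 2.95 − 0.766 = 2.19 V.
Since V_DS = 6.56 V ≥ V_ov = 2.19 V, the device is in saturation.
I_D = ½ k_n V_ov² = 0.5 × 3.7 × 2.19² = 8.86 mA.

Saturation; I_D = 8.86 mA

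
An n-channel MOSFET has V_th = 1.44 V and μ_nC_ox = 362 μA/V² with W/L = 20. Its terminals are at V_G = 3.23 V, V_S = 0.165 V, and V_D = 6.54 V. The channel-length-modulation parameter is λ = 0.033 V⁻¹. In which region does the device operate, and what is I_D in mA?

Saturation; I_D = 11.6 mA

V_GS = V_G − V_S = 3.23 − 0.165 = 3.06 V; V_DS = V_D − V_S = 6.54 − 0.165 = 6.38 V.
k_n = μ_nC_ox · (W/L) = 7.24 mA/V².
V_ov = V_GS − V_th = 3.06 − 1.44 = 1.62 V.
Since V_DS = 6.38 V ≥ V_ov = 1.62 V, the device is in saturation.
I_D = ½ k_n V_ov² (1 + λ V_DS) = 0.5 × 7.24 × 1.62² × (1 + 0.033 × 6.38) = 11.6 mA.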